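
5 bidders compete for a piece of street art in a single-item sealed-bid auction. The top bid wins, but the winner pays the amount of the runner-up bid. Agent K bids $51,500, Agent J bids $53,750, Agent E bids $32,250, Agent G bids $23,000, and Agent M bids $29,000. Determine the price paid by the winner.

Ranking the bids: Agent J $53,750 > Agent K $51,500 > Agent E $32,250 > Agent M $29,000 > Agent G $23,000.
Agent J has the highest bid, so Agent J wins.
The second-highest bid is $51,500, so that is what Agent J pays.

Price paid: $51,500.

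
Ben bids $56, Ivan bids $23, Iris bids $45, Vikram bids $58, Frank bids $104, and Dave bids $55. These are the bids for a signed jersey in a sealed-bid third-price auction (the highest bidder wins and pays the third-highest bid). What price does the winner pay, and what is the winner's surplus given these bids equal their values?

Sorted high to low: Frank $104; Vikram $58; Ben $56; Dave $55; Iris $45; Ivan $23.
Frank is the highest bidder, so Frank wins.
Under the third-price rule, the price is the third-highest bid: $56.
Surplus = $104 − $56 = $48.

The winner pays $56 for a surplus of $48.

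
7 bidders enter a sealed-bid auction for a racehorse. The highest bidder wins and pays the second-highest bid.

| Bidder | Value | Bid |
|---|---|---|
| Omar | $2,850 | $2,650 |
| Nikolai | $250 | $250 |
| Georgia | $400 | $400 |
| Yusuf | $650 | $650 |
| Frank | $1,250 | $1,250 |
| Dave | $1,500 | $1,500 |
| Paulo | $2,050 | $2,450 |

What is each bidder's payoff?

Payoffs: Omar $400, Nikolai $0, Georgia $0, Yusuf $0, Frank $0, Dave $0, Paulo $0.

Bids in descending order: Omar $2,650 > Paulo $2,450 > Dave $1,500 > Frank $1,250 > Yusuf $650 > Georgia $400 > Nikolai $250.
Omar has the top bid and wins; the price is the second-highest bid, $2,450.
Omar's payoff = $2,850 − $2,450 = $400. All other bidders lose, so their payoff is 0.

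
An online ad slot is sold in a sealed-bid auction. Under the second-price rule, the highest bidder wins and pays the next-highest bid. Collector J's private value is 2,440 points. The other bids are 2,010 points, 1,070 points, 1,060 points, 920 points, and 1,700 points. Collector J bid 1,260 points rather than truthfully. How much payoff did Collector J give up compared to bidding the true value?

Payoff forgone: 430 points.

The highest competing bid is 2,010 points.
Bidding truthfully at 2,440 points: Collector J has the top bid, wins, and pays the second-highest bid 2,010 points. Payoff = 2,440 points − 2,010 points = 430 points.
Bidding 1,260 points: the top bid is 2,010 points (a rival), so Collector J loses. Payoff = 0 points.
Regret = truthful payoff − actual payoff = 430 points − 0 points = 430 points.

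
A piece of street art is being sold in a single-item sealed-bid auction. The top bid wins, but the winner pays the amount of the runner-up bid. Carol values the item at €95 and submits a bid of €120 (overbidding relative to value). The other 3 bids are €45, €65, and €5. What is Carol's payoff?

Highest competing bid: €65.
Carol's bid €120 is the highest overall, so Carol wins and pays the second-highest bid, €65.
Payoff = value − price = €95 − €65 = €30.

€30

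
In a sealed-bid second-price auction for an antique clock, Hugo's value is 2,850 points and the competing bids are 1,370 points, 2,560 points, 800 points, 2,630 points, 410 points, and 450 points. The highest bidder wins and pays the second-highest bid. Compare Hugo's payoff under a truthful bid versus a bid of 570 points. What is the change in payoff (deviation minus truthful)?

The highest competing bid is 2,630 points.
Bidding truthfully at 2,850 points: Hugo has the top bid, wins, and pays the second-highest bid 2,630 points. Payoff = 2,850 points − 2,630 points = 220 points.
Bidding 570 points: the top bid is 2,630 points (a rival), so Hugo loses. Payoff = 0 points.
Change = 0 points − 220 points = -220 points.

Payoff change: -220 points.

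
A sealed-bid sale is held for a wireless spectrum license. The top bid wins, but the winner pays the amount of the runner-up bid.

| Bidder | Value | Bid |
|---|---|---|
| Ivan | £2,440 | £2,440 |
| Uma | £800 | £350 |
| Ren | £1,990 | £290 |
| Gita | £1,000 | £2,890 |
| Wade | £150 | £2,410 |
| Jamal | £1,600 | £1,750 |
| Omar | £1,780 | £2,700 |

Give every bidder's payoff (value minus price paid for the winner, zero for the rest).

Payoffs: Ivan £0, Uma £0, Ren £0, Gita -£1,700, Wade £0, Jamal £0, Omar £0.

Ordered from highest: Gita £2,890, then Omar £2,700, then Ivan £2,440, then Wade £2,410, then Jamal £1,750, then Uma £350, then Ren £290.
Gita has the top bid and wins; the price is the second-highest bid, £2,700.
Gita's payoff = £1,000 − £2,700 = -£1,700. All other bidders lose, so their payoff is 0.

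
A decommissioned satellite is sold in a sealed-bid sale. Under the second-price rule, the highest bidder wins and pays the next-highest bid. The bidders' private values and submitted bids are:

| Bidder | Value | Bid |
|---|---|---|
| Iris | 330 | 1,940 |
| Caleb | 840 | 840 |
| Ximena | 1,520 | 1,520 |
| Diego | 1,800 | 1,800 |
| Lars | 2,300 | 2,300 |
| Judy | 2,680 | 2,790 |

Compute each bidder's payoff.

Bids in descending order: Judy 2,790; Lars 2,300; Iris 1,940; Diego 1,800; Ximena 1,520; Caleb 840.
Judy has the top bid and wins; the price is the second-highest bid, 2,300.
Judy's payoff = 2,680 − 2,300 = 380. All other bidders lose, so their payoff is 0.

Payoffs: Iris 0, Caleb 0, Ximena 0, Diego 0, Lars 0, Judy 380.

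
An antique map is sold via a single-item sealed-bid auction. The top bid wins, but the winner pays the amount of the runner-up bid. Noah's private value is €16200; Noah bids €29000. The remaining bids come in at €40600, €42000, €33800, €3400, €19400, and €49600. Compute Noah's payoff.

€0

Highest competing bid: €49600.
Noah's bid €29000 is not the highest, so Noah loses, pays nothing, and earns zero payoff.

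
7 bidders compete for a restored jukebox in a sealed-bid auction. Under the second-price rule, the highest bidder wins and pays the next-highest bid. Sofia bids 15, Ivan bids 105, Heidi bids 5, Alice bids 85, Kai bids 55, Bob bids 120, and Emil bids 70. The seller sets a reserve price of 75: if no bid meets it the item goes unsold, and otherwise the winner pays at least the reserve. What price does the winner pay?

The winner pays 105.

Ranking the bids: Bob 120; Ivan 105; Alice 85; Emil 70; Kai 55; Sofia 15; Heidi 5.
Bob has the highest bid, so Bob wins.
The second-highest bid is 105, which exceeds the reserve, so that sets the price.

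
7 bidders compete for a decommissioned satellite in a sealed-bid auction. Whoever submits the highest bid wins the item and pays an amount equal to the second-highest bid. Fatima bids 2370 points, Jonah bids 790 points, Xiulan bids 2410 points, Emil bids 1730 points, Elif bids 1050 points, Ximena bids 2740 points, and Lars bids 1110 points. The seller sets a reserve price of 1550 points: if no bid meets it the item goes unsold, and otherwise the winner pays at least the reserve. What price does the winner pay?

Ranking the bids: Ximena 2740 points; Xiulan 2410 points; Fatima 2370 points; Emil 1730 points; Lars 1110 points; Elif 1050 points; Jonah 790 points.
Ximena has the highest bid, so Ximena wins.
The second-highest bid is 2410 points, which exceeds the reserve, so that sets the price.

The winner pays 2410 points.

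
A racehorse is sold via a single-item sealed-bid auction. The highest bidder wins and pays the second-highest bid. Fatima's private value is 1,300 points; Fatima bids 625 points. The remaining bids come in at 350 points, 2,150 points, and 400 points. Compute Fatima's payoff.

Fatima's payoff: 0 points.

Highest competing bid: 2,150 points.
Fatima's bid 625 points is not the highest, so Fatima loses, pays nothing, and earns zero payoff.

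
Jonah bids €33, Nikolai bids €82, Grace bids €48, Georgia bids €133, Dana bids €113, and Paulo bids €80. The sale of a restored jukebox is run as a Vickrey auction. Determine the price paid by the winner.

Ranking the bids: Georgia €133 > Dana €113 > Nikolai €82 > Paulo €80 > Grace €48 > Jonah €33.
Georgia has the highest bid, so Georgia wins.
The second-highest bid is €113, so that is what Georgia pays.

Price paid: €113.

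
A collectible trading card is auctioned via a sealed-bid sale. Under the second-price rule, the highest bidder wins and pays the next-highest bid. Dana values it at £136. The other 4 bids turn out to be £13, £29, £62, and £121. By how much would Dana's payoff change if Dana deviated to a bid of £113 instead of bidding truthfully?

-£15

The highest competing bid is £121.
Bidding truthfully at £136: Dana has the top bid, wins, and pays the second-highest bid £121. Payoff = £136 − £121 = £15.
Bidding £113: the top bid is £121 (a rival), so Dana loses. Payoff = £0.
Change = £0 − £15 = -£15.
Deviating from a truthful bid can only lose payoff in a second-price auction — never gain.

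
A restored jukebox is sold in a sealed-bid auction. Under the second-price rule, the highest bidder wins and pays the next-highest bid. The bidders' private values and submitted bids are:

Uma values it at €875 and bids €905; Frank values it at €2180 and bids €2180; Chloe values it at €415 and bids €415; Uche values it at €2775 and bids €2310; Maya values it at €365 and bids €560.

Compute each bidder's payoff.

Ranking the bids: Uche €2310; Frank €2180; Uma €905; Maya €560; Chloe €415.
Uche has the top bid and wins; the price is the second-highest bid, €2180.
Uche's payoff = €2775 − €2180 = €595. All other bidders lose, so their payoff is 0.

Uma €0, Frank €0, Chloe €0, Uche €595, Maya €0.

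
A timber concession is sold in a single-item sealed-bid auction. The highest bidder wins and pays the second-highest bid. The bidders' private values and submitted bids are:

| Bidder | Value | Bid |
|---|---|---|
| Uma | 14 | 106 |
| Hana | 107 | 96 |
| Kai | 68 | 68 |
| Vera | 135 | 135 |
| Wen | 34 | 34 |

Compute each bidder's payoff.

Uma 0, Hana 0, Kai 0, Vera 29, Wen 0.

Ordered from highest: Vera 135; Uma 106; Hana 96; Kai 68; Wen 34.
Vera has the top bid and wins; the price is the second-highest bid, 106.
Vera's payoff = 135 − 106 = 29. All other bidders lose, so their payoff is 0.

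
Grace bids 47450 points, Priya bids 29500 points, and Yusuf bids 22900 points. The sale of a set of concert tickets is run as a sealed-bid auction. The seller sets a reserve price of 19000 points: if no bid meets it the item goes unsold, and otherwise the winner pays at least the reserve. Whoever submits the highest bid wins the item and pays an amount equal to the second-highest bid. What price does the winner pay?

Ordered from highest: Grace 47450 points, then Priya 29500 points, then Yusuf 22900 points.
Grace has the highest bid, so Grace wins.
The second-highest bid is 29500 points, which exceeds the reserve, so that sets the price.

The winner pays 29500 points.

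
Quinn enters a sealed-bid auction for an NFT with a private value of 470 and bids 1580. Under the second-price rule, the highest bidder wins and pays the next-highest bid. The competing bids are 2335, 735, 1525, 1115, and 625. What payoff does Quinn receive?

Highest competing bid: 2335.
Quinn's bid 1580 is not the highest, so Quinn loses, pays nothing, and earns zero payoff.

Payoff = 0.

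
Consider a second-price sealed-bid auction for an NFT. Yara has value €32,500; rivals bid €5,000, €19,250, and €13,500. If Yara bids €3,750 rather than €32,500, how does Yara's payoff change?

The highest competing bid is €19,250.
Bidding truthfully at €32,500: Yara has the top bid, wins, and pays the second-highest bid €19,250. Payoff = €32,500 − €19,250 = €13,250.
Bidding €3,750: the top bid is €19,250 (a rival), so Yara loses. Payoff = €0.
Change = €0 − €13,250 = -€13,250.
This is the dominant-strategy logic: truthful bidding weakly beats any alternative.

Change in payoff: -€13,250.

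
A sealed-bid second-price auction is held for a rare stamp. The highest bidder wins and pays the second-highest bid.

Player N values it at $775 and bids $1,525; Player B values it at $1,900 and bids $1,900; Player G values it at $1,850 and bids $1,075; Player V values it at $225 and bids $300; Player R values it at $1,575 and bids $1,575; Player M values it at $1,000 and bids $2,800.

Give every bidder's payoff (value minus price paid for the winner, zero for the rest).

Payoffs: Player N $0, Player B $0, Player G $0, Player V $0, Player R $0, Player M -$900.

Bids in descending order: Player M $2,800 > Player B $1,900 > Player R $1,575 > Player N $1,525 > Player G $1,075 > Player V $300.
Player M has the top bid and wins; the price is the second-highest bid, $1,900.
Player M's payoff = $1,000 − $1,900 = -$900. All other bidders lose, so their payoff is 0.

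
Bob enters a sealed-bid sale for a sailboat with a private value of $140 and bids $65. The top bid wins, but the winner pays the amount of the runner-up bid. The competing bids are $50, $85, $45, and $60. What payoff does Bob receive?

Highest competing bid: $85.
Bob's bid $65 is not the highest, so Bob loses, pays nothing, and earns zero payoff.

Bob's payoff: $0.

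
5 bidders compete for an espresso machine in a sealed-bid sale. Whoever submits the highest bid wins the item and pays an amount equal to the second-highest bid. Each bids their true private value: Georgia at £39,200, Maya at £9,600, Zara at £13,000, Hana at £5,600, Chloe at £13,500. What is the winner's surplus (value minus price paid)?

Ranking the bids: Georgia £39,200, then Chloe £13,500, then Zara £13,000, then Maya £9,600, then Hana £5,600.
Georgia wins with the top bid and pays the second-highest, £13,500.
Surplus = £39,200 − £13,500 = £25,700.

Surplus = £25,700.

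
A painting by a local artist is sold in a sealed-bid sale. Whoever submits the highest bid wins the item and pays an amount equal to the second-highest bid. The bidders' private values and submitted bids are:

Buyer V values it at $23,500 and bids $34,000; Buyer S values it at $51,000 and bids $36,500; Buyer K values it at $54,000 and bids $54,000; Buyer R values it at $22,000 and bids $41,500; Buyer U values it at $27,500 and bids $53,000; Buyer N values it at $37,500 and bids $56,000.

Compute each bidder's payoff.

Payoffs: Buyer V $0, Buyer S $0, Buyer K $0, Buyer R $0, Buyer U $0, Buyer N -$16,500.

Sorted high to low: Buyer N $56,000 > Buyer K $54,000 > Buyer U $53,000 > Buyer R $41,500 > Buyer S $36,500 > Buyer V $34,000.
Buyer N has the top bid and wins; the price is the second-highest bid, $54,000.
Buyer N's payoff = $37,500 − $54,000 = -$16,500. All other bidders lose, so their payoff is 0.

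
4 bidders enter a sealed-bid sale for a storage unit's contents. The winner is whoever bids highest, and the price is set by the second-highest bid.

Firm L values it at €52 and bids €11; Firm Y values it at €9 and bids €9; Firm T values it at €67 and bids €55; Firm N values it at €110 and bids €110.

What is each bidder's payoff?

Ordered from highest: Firm N €110; Firm T €55; Firm L €11; Firm Y €9.
Firm N has the top bid and wins; the price is the second-highest bid, €55.
Firm N's payoff = €110 − €55 = €55. All other bidders lose, so their payoff is 0.

Firm L €0, Firm Y €0, Firm T €0, Firm N €55.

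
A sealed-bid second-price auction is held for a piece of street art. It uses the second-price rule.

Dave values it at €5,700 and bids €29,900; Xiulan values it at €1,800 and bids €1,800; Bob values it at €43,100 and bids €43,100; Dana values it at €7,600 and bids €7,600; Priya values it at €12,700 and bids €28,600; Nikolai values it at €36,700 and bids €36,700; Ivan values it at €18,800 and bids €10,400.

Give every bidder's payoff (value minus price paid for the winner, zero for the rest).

Sorted high to low: Bob €43,100, then Nikolai €36,700, then Dave €29,900, then Priya €28,600, then Ivan €10,400, then Dana €7,600, then Xiulan €1,800.
Bob has the top bid and wins; the price is the second-highest bid, €36,700.
Bob's payoff = €43,100 − €36,700 = €6,400. All other bidders lose, so their payoff is 0.

Payoffs: Dave €0, Xiulan €0, Bob €6,400, Dana €0, Priya €0, Nikolai €0, Ivan €0.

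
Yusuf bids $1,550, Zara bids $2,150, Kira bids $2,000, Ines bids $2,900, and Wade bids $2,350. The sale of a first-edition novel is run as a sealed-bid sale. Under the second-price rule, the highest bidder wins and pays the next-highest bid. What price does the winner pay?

Ordered from highest: Ines $2,900, then Wade $2,350, then Zara $2,150, then Kira $2,000, then Yusuf $1,550.
Ines has the highest bid, so Ines wins.
The second-highest bid is $2,350, so that is what Ines pays.

$2,350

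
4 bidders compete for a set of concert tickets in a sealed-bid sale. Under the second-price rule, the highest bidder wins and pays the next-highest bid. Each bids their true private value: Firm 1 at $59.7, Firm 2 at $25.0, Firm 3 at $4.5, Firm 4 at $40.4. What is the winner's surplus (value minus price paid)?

Ranking the bids: Firm 1 $59.7; Firm 4 $40.4; Firm 2 $25.0; Firm 3 $4.5.
Firm 1 wins with the top bid and pays the second-highest, $40.4.
Surplus = $59.7 − $40.4 = $19.3.

Winner's surplus: $19.3.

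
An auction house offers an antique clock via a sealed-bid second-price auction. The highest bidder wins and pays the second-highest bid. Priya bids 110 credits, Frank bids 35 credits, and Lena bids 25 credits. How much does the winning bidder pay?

Price paid: 35 credits.

Ordered from highest: Priya 110 credits, then Frank 35 credits, then Lena 25 credits.
Priya has the highest bid, so Priya wins.
The second-highest bid is 35 credits, so that is what Priya pays.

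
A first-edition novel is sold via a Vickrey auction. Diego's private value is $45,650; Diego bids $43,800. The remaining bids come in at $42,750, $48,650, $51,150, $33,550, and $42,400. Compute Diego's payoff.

Payoff = $0.

Highest competing bid: $51,150.
Diego's bid $43,800 is not the highest, so Diego loses, pays nothing, and earns zero payoff.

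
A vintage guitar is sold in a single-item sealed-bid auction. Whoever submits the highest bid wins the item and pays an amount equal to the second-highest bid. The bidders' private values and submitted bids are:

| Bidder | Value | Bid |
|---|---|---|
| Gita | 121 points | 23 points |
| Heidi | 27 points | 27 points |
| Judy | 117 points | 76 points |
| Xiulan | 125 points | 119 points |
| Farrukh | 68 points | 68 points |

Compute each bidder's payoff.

Sorted high to low: Xiulan 119 points, then Judy 76 points, then Farrukh 68 points, then Heidi 27 points, then Gita 23 points.
Xiulan has the top bid and wins; the price is the second-highest bid, 76 points.
Xiulan's payoff = 125 points − 76 points = 49 points. All other bidders lose, so their payoff is 0.

Payoffs: Gita 0 points, Heidi 0 points, Judy 0 points, Xiulan 49 points, Farrukh 0 points.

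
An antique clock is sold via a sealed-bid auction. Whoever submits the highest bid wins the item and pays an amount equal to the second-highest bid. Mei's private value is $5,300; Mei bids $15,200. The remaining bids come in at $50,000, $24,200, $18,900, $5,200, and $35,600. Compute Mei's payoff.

Highest competing bid: $50,000.
Mei's bid $15,200 is not the highest, so Mei loses, pays nothing, and earns zero payoff.

Mei's payoff: $0.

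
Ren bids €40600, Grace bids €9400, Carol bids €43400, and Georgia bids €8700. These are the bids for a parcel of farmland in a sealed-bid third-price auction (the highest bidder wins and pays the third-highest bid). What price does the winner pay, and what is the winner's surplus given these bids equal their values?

Ranking the bids: Carol €43400 > Ren €40600 > Grace €9400 > Georgia €8700.
Carol is the highest bidder, so Carol wins.
Under the third-price rule, the price is the third-highest bid: €9400.
Surplus = €43400 − €9400 = €34000.

Price €9400; surplus €34000.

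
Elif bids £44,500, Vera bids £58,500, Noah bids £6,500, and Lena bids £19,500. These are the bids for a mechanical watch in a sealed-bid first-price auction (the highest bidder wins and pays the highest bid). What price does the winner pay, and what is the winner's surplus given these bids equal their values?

Ordered from highest: Vera £58,500, then Elif £44,500, then Lena £19,500, then Noah £6,500.
Vera is the highest bidder, so Vera wins.
Under the first-price rule, the price is the highest bid: £58,500.
Surplus = £58,500 − £58,500 = £0.

Price £58,500; surplus £0.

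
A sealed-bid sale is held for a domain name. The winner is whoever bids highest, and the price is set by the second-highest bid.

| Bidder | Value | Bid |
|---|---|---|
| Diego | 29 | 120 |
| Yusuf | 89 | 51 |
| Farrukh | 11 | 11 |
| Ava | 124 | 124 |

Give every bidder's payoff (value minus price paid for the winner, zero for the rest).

Payoffs: Diego 0, Yusuf 0, Farrukh 0, Ava 4.

Ranking the bids: Ava 124, then Diego 120, then Yusuf 51, then Farrukh 11.
Ava has the top bid and wins; the price is the second-highest bid, 120.
Ava's payoff = 124 − 120 = 4. All other bidders lose, so their payoff is 0.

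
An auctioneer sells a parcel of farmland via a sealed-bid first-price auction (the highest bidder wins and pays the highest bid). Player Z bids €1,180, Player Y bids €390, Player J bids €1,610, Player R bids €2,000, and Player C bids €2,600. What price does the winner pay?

The winner pays €2,600.

Ranking the bids: Player C €2,600; Player R €2,000; Player J €1,610; Player Z €1,180; Player Y €390.
Player C is the highest bidder, so Player C wins.
Under the first-price rule, the price is the highest bid: €2,600.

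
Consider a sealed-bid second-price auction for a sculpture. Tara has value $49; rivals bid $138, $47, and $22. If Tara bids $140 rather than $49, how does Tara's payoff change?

Change in payoff: -$89.

The highest competing bid is $138.
Bidding truthfully at $49: the top bid is $138 (a rival), so Tara loses. Payoff = $0.
Bidding $140: Tara has the top bid, wins, and pays the second-highest bid $138. Payoff = $49 − $138 = -$89.
Change = -$89 − $0 = -$89.
Deviating from a truthful bid can only lose payoff in a second-price auction — never gain.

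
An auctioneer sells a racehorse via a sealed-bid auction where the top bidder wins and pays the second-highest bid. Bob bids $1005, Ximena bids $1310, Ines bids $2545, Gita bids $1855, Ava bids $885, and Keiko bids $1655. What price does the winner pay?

$1855

Sorted high to low: Ines $2545, then Gita $1855, then Keiko $1655, then Ximena $1310, then Bob $1005, then Ava $885.
Ines is the highest bidder, so Ines wins.
Under the second-price rule, the price is the second-highest bid: $1855.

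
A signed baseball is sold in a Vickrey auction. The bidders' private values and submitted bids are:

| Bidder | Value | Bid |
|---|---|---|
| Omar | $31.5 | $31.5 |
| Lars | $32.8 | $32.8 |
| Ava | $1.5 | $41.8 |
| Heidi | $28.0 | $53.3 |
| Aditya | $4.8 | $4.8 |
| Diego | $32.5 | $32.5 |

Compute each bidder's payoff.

Ranking the bids: Heidi $53.3; Ava $41.8; Lars $32.8; Diego $32.5; Omar $31.5; Aditya $4.8.
Heidi has the top bid and wins; the price is the second-highest bid, $41.8.
Heidi's payoff = $28.0 − $41.8 = -$13.8. All other bidders lose, so their payoff is 0.

Omar $0.0, Lars $0.0, Ava $0.0, Heidi -$13.8, Aditya $0.0, Diego $0.0.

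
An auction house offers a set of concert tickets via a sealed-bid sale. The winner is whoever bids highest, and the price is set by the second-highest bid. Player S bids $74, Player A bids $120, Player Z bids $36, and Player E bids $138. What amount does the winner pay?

Bids in descending order: Player E $138, then Player A $120, then Player S $74, then Player Z $36.
Player E has the highest bid, so Player E wins.
The second-highest bid is $120, so that is what Player E pays.

Price paid: $120.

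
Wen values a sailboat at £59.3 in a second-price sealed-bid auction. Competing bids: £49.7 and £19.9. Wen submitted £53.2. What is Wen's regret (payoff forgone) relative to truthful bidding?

Payoff forgone: £0.0.

The highest competing bid is £49.7.
Bidding truthfully at £59.3: Wen has the top bid, wins, and pays the second-highest bid £49.7. Payoff = £59.3 − £49.7 = £9.6.
Bidding £53.2: Wen has the top bid, wins, and pays the second-highest bid £49.7. Payoff = £59.3 − £49.7 = £9.6.
Regret = truthful payoff − actual payoff = £9.6 − £9.6 = £0.0.
The bid only affects whether you win, not the price — here both bids land on the same side of the top rival bid, so the deviation is payoff-neutral.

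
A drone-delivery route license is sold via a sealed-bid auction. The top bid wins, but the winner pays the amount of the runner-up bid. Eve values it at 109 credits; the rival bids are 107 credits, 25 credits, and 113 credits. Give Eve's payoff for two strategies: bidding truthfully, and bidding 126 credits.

Truthful: 0 credits; alternative: -4 credits.

The highest competing bid is 113 credits.
Bidding truthfully at 109 credits: the top bid is 113 credits (a rival), so Eve loses. Payoff = 0 credits.
Bidding 126 credits: Eve has the top bid, wins, and pays the second-highest bid 113 credits. Payoff = 109 credits − 113 credits = -4 credits.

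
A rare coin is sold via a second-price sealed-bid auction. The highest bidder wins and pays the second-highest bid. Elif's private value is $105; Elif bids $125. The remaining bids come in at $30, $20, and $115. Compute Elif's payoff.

Highest competing bid: $115.
Elif's bid $125 is the highest overall, so Elif wins and pays the second-highest bid, $115.
Payoff = value − price = $105 − $115 = -$10.
Overbidding won the item at a price above value — truthful bidding would have avoided this loss.

Payoff = -$10.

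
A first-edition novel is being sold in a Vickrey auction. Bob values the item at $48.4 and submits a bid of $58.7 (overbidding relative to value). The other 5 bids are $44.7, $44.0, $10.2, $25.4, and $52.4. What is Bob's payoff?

Payoff = -$4.0.

Highest competing bid: $52.4.
Bob's bid $58.7 is the highest overall, so Bob wins and pays the second-highest bid, $52.4.
Payoff = value − price = $48.4 − $52.4 = -$4.0.
Overbidding won the item at a price above value — truthful bidding would have avoided this loss.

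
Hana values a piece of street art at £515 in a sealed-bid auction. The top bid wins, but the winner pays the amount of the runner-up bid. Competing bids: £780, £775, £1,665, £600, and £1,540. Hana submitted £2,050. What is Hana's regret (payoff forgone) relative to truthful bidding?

Regret: £1,150.

The highest competing bid is £1,665.
Bidding truthfully at £515: the top bid is £1,665 (a rival), so Hana loses. Payoff = £0.
Bidding £2,050: Hana has the top bid, wins, and pays the second-highest bid £1,665. Payoff = £515 − £1,665 = -£1,150.
Regret = truthful payoff − actual payoff = £0 − -£1,150 = £1,150.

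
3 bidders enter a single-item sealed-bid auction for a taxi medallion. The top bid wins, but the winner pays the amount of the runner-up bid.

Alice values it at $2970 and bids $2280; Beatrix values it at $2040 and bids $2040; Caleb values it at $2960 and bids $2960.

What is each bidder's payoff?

Ranking the bids: Caleb $2960; Alice $2280; Beatrix $2040.
Caleb has the top bid and wins; the price is the second-highest bid, $2280.
Caleb's payoff = $2960 − $2280 = $680. All other bidders lose, so their payoff is 0.

Payoffs: Alice $0, Beatrix $0, Caleb $680.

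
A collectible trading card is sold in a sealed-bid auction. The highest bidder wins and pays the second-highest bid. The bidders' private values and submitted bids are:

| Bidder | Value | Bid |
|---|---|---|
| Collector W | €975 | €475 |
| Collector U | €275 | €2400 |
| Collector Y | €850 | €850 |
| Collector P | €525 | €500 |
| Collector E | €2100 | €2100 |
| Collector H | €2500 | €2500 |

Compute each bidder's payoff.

Payoffs: Collector W €0, Collector U €0, Collector Y €0, Collector P €0, Collector E €0, Collector H €100.

Sorted high to low: Collector H €2500; Collector U €2400; Collector E €2100; Collector Y €850; Collector P €500; Collector W €475.
Collector H has the top bid and wins; the price is the second-highest bid, €2400.
Collector H's payoff = €2500 − €2400 = €100. All other bidders lose, so their payoff is 0.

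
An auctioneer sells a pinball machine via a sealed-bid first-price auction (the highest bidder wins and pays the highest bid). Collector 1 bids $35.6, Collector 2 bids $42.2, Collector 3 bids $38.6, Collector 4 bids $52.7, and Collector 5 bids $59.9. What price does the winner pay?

Sorted high to low: Collector 5 $59.9; Collector 4 $52.7; Collector 2 $42.2; Collector 3 $38.6; Collector 1 $35.6.
Collector 5 is the highest bidder, so Collector 5 wins.
Under the first-price rule, the price is the highest bid: $59.9.

$59.9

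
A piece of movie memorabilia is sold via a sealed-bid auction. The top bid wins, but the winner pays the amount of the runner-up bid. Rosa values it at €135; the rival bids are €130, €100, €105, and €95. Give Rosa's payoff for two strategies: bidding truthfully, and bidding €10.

Truthful: €5; alternative: €0.

The highest competing bid is €130.
Bidding truthfully at €135: Rosa has the top bid, wins, and pays the second-highest bid €130. Payoff = €135 − €130 = €5.
Bidding €10: the top bid is €130 (a rival), so Rosa loses. Payoff = €0.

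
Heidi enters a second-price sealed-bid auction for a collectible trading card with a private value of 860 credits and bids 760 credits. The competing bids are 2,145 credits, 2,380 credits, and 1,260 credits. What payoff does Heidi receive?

Heidi's payoff: 0 credits.

Highest competing bid: 2,380 credits.
Heidi's bid 760 credits is not the highest, so Heidi loses, pays nothing, and earns zero payoff.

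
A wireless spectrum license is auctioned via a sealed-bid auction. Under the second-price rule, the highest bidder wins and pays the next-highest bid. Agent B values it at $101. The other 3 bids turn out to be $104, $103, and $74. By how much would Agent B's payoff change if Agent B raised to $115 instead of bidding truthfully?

The highest competing bid is $104.
Bidding truthfully at $101: the top bid is $104 (a rival), so Agent B loses. Payoff = $0.
Bidding $115: Agent B has the top bid, wins, and pays the second-highest bid $104. Payoff = $101 − $104 = -$3.
Change = -$3 − $0 = -$3.
Deviating from a truthful bid can only lose payoff in a second-price auction — never gain.

Change in payoff: -$3.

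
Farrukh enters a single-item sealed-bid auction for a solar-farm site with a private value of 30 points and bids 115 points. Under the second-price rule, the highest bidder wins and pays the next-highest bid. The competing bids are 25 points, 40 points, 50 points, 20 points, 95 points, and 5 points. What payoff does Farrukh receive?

-65 points

Highest competing bid: 95 points.
Farrukh's bid 115 points is the highest overall, so Farrukh wins and pays the second-highest bid, 95 points.
Payoff = value − price = 30 points − 95 points = -65 points.
Overbidding won the item at a price above value — truthful bidding would have avoided this loss.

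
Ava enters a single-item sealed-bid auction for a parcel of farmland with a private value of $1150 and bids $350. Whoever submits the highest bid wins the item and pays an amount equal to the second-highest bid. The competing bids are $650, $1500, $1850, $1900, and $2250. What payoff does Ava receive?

Payoff = $0.

Highest competing bid: $2250.
Ava's bid $350 is not the highest, so Ava loses, pays nothing, and earns zero payoff.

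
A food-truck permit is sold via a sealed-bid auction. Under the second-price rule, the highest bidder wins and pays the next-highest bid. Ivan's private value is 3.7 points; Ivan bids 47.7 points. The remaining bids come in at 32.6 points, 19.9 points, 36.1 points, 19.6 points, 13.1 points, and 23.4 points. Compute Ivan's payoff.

Payoff = -32.4 points.

Highest competing bid: 36.1 points.
Ivan's bid 47.7 points is the highest overall, so Ivan wins and pays the second-highest bid, 36.1 points.
Payoff = value − price = 3.7 points − 36.1 points = -32.4 points.
Overbidding won the item at a price above value — truthful bidding would have avoided this loss.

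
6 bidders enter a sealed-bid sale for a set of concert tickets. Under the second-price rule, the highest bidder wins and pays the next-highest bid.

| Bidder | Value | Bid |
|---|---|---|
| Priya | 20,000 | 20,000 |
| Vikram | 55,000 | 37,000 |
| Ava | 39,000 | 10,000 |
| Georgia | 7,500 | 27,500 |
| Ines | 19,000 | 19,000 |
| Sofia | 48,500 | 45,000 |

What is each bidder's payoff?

Payoffs: Priya 0, Vikram 0, Ava 0, Georgia 0, Ines 0, Sofia 11,500.

Bids in descending order: Sofia 45,000, then Vikram 37,000, then Georgia 27,500, then Priya 20,000, then Ines 19,000, then Ava 10,000.
Sofia has the top bid and wins; the price is the second-highest bid, 37,000.
Sofia's payoff = 48,500 − 37,000 = 11,500. All other bidders lose, so their payoff is 0.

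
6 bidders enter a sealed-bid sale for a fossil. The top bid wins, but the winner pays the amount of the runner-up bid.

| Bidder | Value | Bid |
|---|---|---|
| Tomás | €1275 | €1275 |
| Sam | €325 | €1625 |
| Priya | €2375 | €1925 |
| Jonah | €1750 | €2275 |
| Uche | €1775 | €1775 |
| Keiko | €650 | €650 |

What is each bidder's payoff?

Ranking the bids: Jonah €2275 > Priya €1925 > Uche €1775 > Sam €1625 > Tomás €1275 > Keiko €650.
Jonah has the top bid and wins; the price is the second-highest bid, €1925.
Jonah's payoff = €1750 − €1925 = -€175. All other bidders lose, so their payoff is 0.

Tomás €0, Sam €0, Priya €0, Jonah -€175, Uche €0, Keiko €0.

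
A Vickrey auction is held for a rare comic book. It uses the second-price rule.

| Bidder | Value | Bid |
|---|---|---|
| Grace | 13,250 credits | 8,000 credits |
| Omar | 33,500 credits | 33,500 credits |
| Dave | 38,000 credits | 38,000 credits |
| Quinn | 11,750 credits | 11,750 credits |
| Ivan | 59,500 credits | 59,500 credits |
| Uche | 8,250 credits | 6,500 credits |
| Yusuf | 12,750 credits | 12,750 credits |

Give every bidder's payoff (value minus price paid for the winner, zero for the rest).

Grace 0 credits, Omar 0 credits, Dave 0 credits, Quinn 0 credits, Ivan 21,500 credits, Uche 0 credits, Yusuf 0 credits.

Sorted high to low: Ivan 59,500 credits, then Dave 38,000 credits, then Omar 33,500 credits, then Yusuf 12,750 credits, then Quinn 11,750 credits, then Grace 8,000 credits, then Uche 6,500 credits.
Ivan has the top bid and wins; the price is the second-highest bid, 38,000 credits.
Ivan's payoff = 59,500 credits − 38,000 credits = 21,500 credits. All other bidders lose, so their payoff is 0.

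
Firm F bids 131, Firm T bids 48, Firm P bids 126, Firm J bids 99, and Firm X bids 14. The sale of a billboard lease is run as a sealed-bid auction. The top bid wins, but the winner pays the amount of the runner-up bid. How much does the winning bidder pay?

126

Sorted high to low: Firm F 131; Firm P 126; Firm J 99; Firm T 48; Firm X 14.
Firm F has the highest bid, so Firm F wins.
The second-highest bid is 126, so that is what Firm F pays.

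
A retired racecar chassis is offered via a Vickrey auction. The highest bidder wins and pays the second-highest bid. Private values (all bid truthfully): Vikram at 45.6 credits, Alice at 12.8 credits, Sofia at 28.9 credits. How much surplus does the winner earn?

Ordered from highest: Vikram 45.6 credits > Sofia 28.9 credits > Alice 12.8 credits.
Vikram wins with the top bid and pays the second-highest, 28.9 credits.
Surplus = 45.6 credits − 28.9 credits = 16.7 credits.

16.7 credits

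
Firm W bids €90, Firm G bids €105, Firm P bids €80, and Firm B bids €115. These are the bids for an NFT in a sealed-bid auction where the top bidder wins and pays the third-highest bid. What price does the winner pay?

Ranking the bids: Firm B €115; Firm G €105; Firm W €90; Firm P €80.
Firm B is the highest bidder, so Firm B wins.
Under the third-price rule, the price is the third-highest bid: €90.

Price paid: €90.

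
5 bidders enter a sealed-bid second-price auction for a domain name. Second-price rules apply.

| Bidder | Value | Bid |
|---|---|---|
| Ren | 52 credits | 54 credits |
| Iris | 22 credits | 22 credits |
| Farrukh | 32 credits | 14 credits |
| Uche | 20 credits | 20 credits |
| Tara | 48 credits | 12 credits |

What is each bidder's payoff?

Ren 30 credits, Iris 0 credits, Farrukh 0 credits, Uche 0 credits, Tara 0 credits.

Ordered from highest: Ren 54 credits, then Iris 22 credits, then Uche 20 credits, then Farrukh 14 credits, then Tara 12 credits.
Ren has the top bid and wins; the price is the second-highest bid, 22 credits.
Ren's payoff = 52 credits − 22 credits = 30 credits. All other bidders lose, so their payoff is 0.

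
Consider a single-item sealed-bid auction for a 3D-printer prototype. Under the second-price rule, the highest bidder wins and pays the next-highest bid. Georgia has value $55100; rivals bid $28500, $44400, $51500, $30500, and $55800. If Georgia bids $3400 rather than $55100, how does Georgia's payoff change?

$0

The highest competing bid is $55800.
Bidding truthfully at $55100: the top bid is $55800 (a rival), so Georgia loses. Payoff = $0.
Bidding $3400: the top bid is $55800 (a rival), so Georgia loses. Payoff = $0.
Change = $0 − $0 = $0.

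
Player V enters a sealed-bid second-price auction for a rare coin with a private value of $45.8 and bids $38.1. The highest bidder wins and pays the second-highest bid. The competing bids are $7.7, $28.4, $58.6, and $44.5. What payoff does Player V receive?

Highest competing bid: $58.6.
Player V's bid $38.1 is not the highest, so Player V loses, pays nothing, and earns zero payoff.

$0.0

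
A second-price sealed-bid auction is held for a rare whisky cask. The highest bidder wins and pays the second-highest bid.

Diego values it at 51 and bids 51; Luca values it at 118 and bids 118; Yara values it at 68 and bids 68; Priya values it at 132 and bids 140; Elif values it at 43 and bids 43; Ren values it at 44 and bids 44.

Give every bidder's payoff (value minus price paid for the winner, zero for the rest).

Sorted high to low: Priya 140; Luca 118; Yara 68; Diego 51; Ren 44; Elif 43.
Priya has the top bid and wins; the price is the second-highest bid, 118.
Priya's payoff = 132 − 118 = 14. All other bidders lose, so their payoff is 0.

Diego 0, Luca 0, Yara 0, Priya 14, Elif 0, Ren 0.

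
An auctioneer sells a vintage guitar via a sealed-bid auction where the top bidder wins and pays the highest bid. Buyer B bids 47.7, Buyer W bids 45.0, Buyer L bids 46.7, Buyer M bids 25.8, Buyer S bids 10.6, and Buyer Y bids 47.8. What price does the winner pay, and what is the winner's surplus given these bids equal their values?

The winner pays 47.8 for a surplus of 0.0.

Ordered from highest: Buyer Y 47.8; Buyer B 47.7; Buyer L 46.7; Buyer W 45.0; Buyer M 25.8; Buyer S 10.6.
Buyer Y is the highest bidder, so Buyer Y wins.
Under the first-price rule, the price is the highest bid: 47.8.
Surplus = 47.8 − 47.8 = 0.0.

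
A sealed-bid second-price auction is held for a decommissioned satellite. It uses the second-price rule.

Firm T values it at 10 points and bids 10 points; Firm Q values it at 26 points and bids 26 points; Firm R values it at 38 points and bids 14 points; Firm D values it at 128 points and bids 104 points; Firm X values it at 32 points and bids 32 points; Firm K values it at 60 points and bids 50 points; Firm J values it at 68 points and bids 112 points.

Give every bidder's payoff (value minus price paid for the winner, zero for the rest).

Ranking the bids: Firm J 112 points; Firm D 104 points; Firm K 50 points; Firm X 32 points; Firm Q 26 points; Firm R 14 points; Firm T 10 points.
Firm J has the top bid and wins; the price is the second-highest bid, 104 points.
Firm J's payoff = 68 points − 104 points = -36 points. All other bidders lose, so their payoff is 0.

Firm T 0 points, Firm Q 0 points, Firm R 0 points, Firm D 0 points, Firm X 0 points, Firm K 0 points, Firm J -36 points.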